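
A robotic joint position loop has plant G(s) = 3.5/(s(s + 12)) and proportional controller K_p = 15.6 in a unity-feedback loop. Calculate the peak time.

The closed-loop denominator s² + 12s + 54.6 gives ω_n = √54.6 = 7.389 and ζ = 12/(2ω_n) = 0.812.
Damped frequency ω_d = ω_n√(1−ζ²) = 4.313 rad/s, so peak time T_p = π/ω_d = 0.728 s.

T_p = 0.728 s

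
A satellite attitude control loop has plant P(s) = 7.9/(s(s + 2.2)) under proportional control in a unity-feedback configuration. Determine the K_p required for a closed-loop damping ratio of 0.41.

K_p = 0.911

Closed-loop characteristic equation: s² + 2.2s + K_p·7.9 = 0.
So ω_n = √(7.9K_p) and 2ζω_n = 2.2, giving ζ = 2.2/(2√(7.9K_p)).
Setting ζ = 0.41: √(7.9K_p) = 2.2/(2·0.41) = 2.683, so K_p = 7.198/7.9 = 0.911.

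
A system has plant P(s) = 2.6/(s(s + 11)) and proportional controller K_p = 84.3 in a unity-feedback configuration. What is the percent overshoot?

From 1 + K_pP(s) = 0: s² + 11s + 219.2 = 0 ⇒ ω_n = 14.8, ζ = 0.3715.
%OS = 100·exp(−πζ/√(1−ζ²)) = 100·exp(−π·0.3715/√0.862) = 28.4%.

28.4%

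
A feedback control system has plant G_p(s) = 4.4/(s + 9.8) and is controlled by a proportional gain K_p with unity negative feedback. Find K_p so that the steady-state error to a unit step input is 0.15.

K_p = 12.6

The loop is type 0, so e_ss(step) = 1/(1 + K_pos) with K_pos = K_p·G_p(0).
G_p(0) = 0.449. Require 1/(1 + K_p·0.449) = 0.15, so 1 + 0.449·K_p = 6.667.
K_p = (6.667 − 1)/0.449 = 12.6.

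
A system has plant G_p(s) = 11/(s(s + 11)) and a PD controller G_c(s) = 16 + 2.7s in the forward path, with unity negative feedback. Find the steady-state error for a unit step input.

The open loop G_c(s)G_p(s) has a pole at the origin (type 1), so the static position error constant is infinite and e_ss = 1/(1+∞) = 0.

0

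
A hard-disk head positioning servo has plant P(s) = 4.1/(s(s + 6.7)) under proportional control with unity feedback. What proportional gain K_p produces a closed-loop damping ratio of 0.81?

K_p = 4.17

Closed-loop characteristic equation: s² + 6.7s + K_p·4.1 = 0.
So ω_n = √(4.1K_p) and 2ζω_n = 6.7, giving ζ = 6.7/(2√(4.1K_p)).
Setting ζ = 0.81: √(4.1K_p) = 6.7/(2·0.81) = 4.136, so K_p = 17.1/4.1 = 4.17.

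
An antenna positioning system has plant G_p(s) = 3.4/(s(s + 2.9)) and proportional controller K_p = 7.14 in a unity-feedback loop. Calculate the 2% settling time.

T_s ≈ 2.76 s

From 1 + K_pG_p(s) = 0: s² + 2.9s + 24.28 = 0 ⇒ ω_n = 4.927, ζ = 0.2943.
2% settling time T_s ≈ 4/(ζω_n) = 4/1.45 = 2.76 s.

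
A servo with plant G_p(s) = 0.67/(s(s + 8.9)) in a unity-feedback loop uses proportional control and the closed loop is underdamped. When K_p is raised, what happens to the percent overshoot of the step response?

increase

Characteristic equation s² + 8.9s + K_p·0.67 = 0: raising K_p raises ω_n while 2ζω_n = 8.9 is fixed, so ζ falls and overshoot grows.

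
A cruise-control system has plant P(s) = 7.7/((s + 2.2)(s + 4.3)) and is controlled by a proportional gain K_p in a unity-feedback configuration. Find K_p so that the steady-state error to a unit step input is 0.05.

For a type-0 loop with proportional control, e_ss = 1/(1 + K_p·P(0)).
P(0) = 0.814. Require 1/(1 + K_p·0.814) = 0.05, so 1 + 0.814·K_p = 20.
K_p = (20 − 1)/0.814 = 23.3.

K_p = 23.3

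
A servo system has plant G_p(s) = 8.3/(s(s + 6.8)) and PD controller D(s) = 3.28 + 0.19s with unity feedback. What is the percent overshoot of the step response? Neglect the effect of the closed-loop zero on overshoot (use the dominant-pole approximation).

Forward path: (3.28 + 0.19s)·8.3/(s(s+6.8)). The closed-loop characteristic equation is s² + (6.8 + 8.3·0.19)s + 8.3·3.28 = 0.
That is s² + 8.377s + 27.22 = 0, so ω_n = 5.218 rad/s and ζ = 8.377/(2·5.218) = 0.8028.
%OS = 100·exp(−πζ/√(1−ζ²)) = 1.46%.

1.46%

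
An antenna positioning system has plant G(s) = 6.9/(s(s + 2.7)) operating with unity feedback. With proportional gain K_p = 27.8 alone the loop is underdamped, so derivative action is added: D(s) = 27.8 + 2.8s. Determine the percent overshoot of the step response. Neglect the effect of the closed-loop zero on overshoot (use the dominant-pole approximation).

1.63%

Forward path: (27.8 + 2.8s)·6.9/(s(s+2.7)). The closed-loop characteristic equation is s² + (2.7 + 6.9·2.8)s + 6.9·27.8 = 0.
That is s² + 22.02s + 191.8 = 0, so ω_n = 13.85 rad/s and ζ = 22.02/(2·13.85) = 0.795.
%OS = 100·exp(−πζ/√(1−ζ²)) = 1.63%.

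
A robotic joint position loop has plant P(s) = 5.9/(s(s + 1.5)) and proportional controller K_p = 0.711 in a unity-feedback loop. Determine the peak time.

The closed-loop denominator s² + 1.5s + 4.195 gives ω_n = √4.195 = 2.048 and ζ = 1.5/(2ω_n) = 0.3662.
Damped frequency ω_d = ω_n√(1−ζ²) = 1.906 rad/s, so peak time T_p = π/ω_d = 1.65 s.

T_p = 1.65 s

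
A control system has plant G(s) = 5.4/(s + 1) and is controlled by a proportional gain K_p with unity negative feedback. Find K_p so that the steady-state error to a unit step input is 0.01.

K_p = 18.3

For a type-0 loop with proportional control, e_ss = 1/(1 + K_p·G(0)).
G(0) = 5.4. Require 1/(1 + K_p·5.4) = 0.01, so 1 + 5.4·K_p = 100.
K_p = (100 − 1)/5.4 = 18.3.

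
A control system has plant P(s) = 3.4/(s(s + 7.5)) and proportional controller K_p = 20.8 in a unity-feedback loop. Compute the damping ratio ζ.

The closed-loop denominator is s(s+7.5) + 20.8·3.4 = s² + 7.5s + 70.72.
So ω_n² = 70.72 ⇒ ω_n = 8.41 rad/s, and ζ = 7.5/(2ω_n) = 0.446.

ζ = 0.446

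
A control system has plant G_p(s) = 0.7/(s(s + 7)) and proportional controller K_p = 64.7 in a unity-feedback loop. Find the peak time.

T_p = 0.547 s

From 1 + K_pG_p(s) = 0: s² + 7s + 45.29 = 0 ⇒ ω_n = 6.73, ζ = 0.5201.
Damped frequency ω_d = ω_n√(1−ζ²) = 5.748 rad/s, so peak time T_p = π/ω_d = 0.547 s.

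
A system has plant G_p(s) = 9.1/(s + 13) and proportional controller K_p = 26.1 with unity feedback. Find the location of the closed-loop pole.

Closed-loop transfer function: T(s) = K_p·G_p(s)/(1 + K_p·G_p(s)) = 237.5/(s + 13 + 237.5) = 237.5/(s + 250.5).
The closed-loop pole is at s = −250.5.

s = -250.5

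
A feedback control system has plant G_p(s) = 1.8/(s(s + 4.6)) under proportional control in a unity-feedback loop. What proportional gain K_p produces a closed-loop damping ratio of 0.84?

Closed-loop characteristic equation: s² + 4.6s + K_p·1.8 = 0.
So ω_n = √(1.8K_p) and 2ζω_n = 4.6, giving ζ = 4.6/(2√(1.8K_p)).
Setting ζ = 0.84: √(1.8K_p) = 4.6/(2·0.84) = 2.738, so K_p = 7.497/1.8 = 4.17.

K_p = 4.17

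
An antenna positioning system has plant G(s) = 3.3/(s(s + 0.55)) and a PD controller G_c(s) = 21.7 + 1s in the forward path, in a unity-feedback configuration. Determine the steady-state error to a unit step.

The open loop G_c(s)G(s) has a pole at the origin (type 1), so the static position error constant is infinite and e_ss = 1/(1+∞) = 0.

0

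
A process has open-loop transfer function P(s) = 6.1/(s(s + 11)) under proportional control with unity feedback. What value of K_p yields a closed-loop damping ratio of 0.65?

K_p = 11.7

Closed-loop characteristic equation: s² + 11s + K_p·6.1 = 0.
So ω_n = √(6.1K_p) and 2ζω_n = 11, giving ζ = 11/(2√(6.1K_p)).
Setting ζ = 0.65: √(6.1K_p) = 11/(2·0.65) = 8.462, so K_p = 71.6/6.1 = 11.7.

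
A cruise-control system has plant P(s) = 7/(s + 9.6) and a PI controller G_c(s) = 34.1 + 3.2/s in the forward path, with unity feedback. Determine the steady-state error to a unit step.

0

The open loop G_c(s)P(s) has a pole at the origin (type 1), so the static position error constant is infinite and e_ss = 1/(1+∞) = 0.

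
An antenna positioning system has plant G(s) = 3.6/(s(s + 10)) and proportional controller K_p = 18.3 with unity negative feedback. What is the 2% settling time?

T_s ≈ 0.8 s

The closed-loop denominator s² + 10s + 65.88 gives ω_n = √65.88 = 8.117 and ζ = 10/(2ω_n) = 0.616.
2% settling time T_s ≈ 4/(ζω_n) = 4/5 = 0.8 s.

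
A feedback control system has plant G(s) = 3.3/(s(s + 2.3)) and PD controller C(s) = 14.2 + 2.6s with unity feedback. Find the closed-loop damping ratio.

Forward path: (14.2 + 2.6s)·3.3/(s(s+2.3)). The closed-loop characteristic equation is s² + (2.3 + 3.3·2.6)s + 3.3·14.2 = 0.
That is s² + 10.88s + 46.86 = 0, so ω_n = 6.845 rad/s and ζ = 10.88/(2·6.845) = 0.7947.

ζ = 0.795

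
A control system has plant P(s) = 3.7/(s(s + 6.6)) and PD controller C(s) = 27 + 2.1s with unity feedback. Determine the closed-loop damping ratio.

Forward path: (27 + 2.1s)·3.7/(s(s+6.6)). The closed-loop characteristic equation is s² + (6.6 + 3.7·2.1)s + 3.7·27 = 0.
That is s² + 14.37s + 99.9 = 0, so ω_n = 9.995 rad/s and ζ = 14.37/(2·9.995) = 0.7189.

ζ = 0.719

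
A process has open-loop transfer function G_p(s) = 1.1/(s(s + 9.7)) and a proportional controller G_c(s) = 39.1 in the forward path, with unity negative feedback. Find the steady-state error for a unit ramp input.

The loop has one pole at the origin (type 1). Velocity error constant K_v = lim_{s→0} s·G_c(s)G_p(s) = 39.1·1.1/9.7 = 4.434.
Steady-state error to a unit ramp: e_ss = 1/K_v = 0.226.

0.226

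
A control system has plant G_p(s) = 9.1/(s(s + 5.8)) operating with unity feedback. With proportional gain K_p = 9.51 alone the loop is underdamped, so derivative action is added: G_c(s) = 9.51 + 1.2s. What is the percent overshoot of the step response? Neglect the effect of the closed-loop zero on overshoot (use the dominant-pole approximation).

Forward path: (9.51 + 1.2s)·9.1/(s(s+5.8)). The closed-loop characteristic equation is s² + (5.8 + 9.1·1.2)s + 9.1·9.51 = 0.
That is s² + 16.72s + 86.54 = 0, so ω_n = 9.303 rad/s and ζ = 16.72/(2·9.303) = 0.8987.
%OS = 100·exp(−πζ/√(1−ζ²)) = 0.16%.

0.16%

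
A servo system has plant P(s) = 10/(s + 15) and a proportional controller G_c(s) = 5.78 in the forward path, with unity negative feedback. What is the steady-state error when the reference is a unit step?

0.206

The loop is type 0. Static position error constant K_pos = G_c(0)·P(0) = 5.78·0.6667 = 3.853.
Steady-state error to a unit step: e_ss = 1/(1+K_pos) = 1/4.853 = 0.206.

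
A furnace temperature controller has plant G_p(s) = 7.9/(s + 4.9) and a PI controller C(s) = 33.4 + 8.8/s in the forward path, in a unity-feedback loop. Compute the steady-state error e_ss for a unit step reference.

The open loop C(s)G_p(s) has a pole at the origin (type 1), so the static position error constant is infinite and e_ss = 1/(1+∞) = 0.

0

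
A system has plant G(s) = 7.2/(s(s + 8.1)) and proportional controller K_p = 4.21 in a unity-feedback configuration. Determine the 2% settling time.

The closed-loop denominator s² + 8.1s + 30.31 gives ω_n = √30.31 = 5.506 and ζ = 8.1/(2ω_n) = 0.7356.
2% settling time T_s ≈ 4/(ζω_n) = 4/4.05 = 0.988 s.

T_s ≈ 0.988 s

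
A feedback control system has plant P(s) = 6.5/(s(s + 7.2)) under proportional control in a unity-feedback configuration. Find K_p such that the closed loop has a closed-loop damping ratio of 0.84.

K_p = 2.83

Closed-loop characteristic equation: s² + 7.2s + K_p·6.5 = 0.
So ω_n = √(6.5K_p) and 2ζω_n = 7.2, giving ζ = 7.2/(2√(6.5K_p)).
Setting ζ = 0.84: √(6.5K_p) = 7.2/(2·0.84) = 4.286, so K_p = 18.37/6.5 = 2.83.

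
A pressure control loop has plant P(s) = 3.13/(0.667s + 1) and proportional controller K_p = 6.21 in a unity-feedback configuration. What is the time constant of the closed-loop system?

Closed loop: T(s) = K_p·P/(1+K_p·P) = 19.44/(0.667s + 1 + 19.44), with pole at s = −(1 + 19.44)/0.667 = −30.64.
Closed-loop time constant τ = 1/30.64 = 0.0326 s.

τ = 0.0326 s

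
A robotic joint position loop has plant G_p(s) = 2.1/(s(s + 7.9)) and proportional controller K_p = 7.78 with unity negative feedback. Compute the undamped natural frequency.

The closed-loop denominator is s(s+7.9) + 7.78·2.1 = s² + 7.9s + 16.34.
Matching s² + 2ζω_n s + ω_n²: ω_n = √16.34 = 4.042 rad/s and 2ζω_n = 7.9, so ζ = 7.9/(2·4.042) = 0.977.

ω_n = 4.04 rad/s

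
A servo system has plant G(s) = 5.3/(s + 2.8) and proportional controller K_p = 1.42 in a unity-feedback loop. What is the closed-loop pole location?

Closed-loop transfer function: T(s) = K_p·G(s)/(1 + K_p·G(s)) = 7.526/(s + 2.8 + 7.526) = 7.526/(s + 10.33).
The closed-loop pole is at s = −10.33.

s = -10.33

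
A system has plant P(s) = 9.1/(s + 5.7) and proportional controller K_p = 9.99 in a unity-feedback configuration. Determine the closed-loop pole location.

Closed-loop transfer function: T(s) = K_p·P(s)/(1 + K_p·P(s)) = 90.91/(s + 5.7 + 90.91) = 90.91/(s + 96.61).
The closed-loop pole is at s = −96.61.

s = -96.61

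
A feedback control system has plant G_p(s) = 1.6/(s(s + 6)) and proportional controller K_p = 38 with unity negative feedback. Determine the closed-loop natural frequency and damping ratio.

ω_n = 7.8 rad/s, ζ = 0.385

With unity feedback the closed-loop characteristic equation is s² + 6s + 38·1.6 = s² + 6s + 60.8 = 0.
Matching s² + 2ζω_n s + ω_n²: ω_n = √60.8 = 7.797 rad/s and 2ζω_n = 6, so ζ = 6/(2·7.797) = 0.385.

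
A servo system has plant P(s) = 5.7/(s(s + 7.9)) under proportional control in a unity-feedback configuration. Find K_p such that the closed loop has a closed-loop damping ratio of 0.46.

K_p = 12.9

Closed-loop characteristic equation: s² + 7.9s + K_p·5.7 = 0.
So ω_n = √(5.7K_p) and 2ζω_n = 7.9, giving ζ = 7.9/(2√(5.7K_p)).
Setting ζ = 0.46: √(5.7K_p) = 7.9/(2·0.46) = 8.587, so K_p = 73.74/5.7 = 12.9.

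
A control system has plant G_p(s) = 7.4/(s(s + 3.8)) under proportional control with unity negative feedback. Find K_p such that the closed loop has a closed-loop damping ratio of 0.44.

K_p = 2.52

Closed-loop characteristic equation: s² + 3.8s + K_p·7.4 = 0.
So ω_n = √(7.4K_p) and 2ζω_n = 3.8, giving ζ = 3.8/(2√(7.4K_p)).
Setting ζ = 0.44: √(7.4K_p) = 3.8/(2·0.44) = 4.318, so K_p = 18.65/7.4 = 2.52.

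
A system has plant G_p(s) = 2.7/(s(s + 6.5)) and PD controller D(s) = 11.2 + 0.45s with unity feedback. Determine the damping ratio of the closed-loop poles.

Forward path: (11.2 + 0.45s)·2.7/(s(s+6.5)). The closed-loop characteristic equation is s² + (6.5 + 2.7·0.45)s + 2.7·11.2 = 0.
That is s² + 7.715s + 30.24 = 0, so ω_n = 5.499 rad/s and ζ = 7.715/(2·5.499) = 0.7015.

ζ = 0.701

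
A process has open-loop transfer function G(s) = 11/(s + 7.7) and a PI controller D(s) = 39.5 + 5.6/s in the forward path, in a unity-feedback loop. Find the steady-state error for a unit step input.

The open loop D(s)G(s) has a pole at the origin (type 1), so the static position error constant is infinite and e_ss = 1/(1+∞) = 0.

0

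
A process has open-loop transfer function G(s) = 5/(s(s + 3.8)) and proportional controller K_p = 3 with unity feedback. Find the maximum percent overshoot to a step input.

Closed-loop characteristic equation: s² + 3.8s + 15 = 0, so ω_n = 3.873 rad/s and ζ = 3.8/(2·3.873) = 0.4906.
%OS = 100·exp(−πζ/√(1−ζ²)) = 100·exp(−π·0.4906/√0.7593) = 17.1%.

17.1%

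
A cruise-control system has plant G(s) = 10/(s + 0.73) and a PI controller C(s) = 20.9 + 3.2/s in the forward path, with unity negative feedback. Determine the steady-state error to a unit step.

0

The open loop C(s)G(s) has a pole at the origin (type 1), so the static position error constant is infinite and e_ss = 1/(1+∞) = 0.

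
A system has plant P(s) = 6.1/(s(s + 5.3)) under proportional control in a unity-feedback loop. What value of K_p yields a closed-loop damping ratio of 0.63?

Closed-loop characteristic equation: s² + 5.3s + K_p·6.1 = 0.
So ω_n = √(6.1K_p) and 2ζω_n = 5.3, giving ζ = 5.3/(2√(6.1K_p)).
Setting ζ = 0.63: √(6.1K_p) = 5.3/(2·0.63) = 4.206, so K_p = 17.69/6.1 = 2.9.

K_p = 2.9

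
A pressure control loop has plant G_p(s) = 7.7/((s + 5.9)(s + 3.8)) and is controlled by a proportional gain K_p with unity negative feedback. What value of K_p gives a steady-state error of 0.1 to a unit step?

K_p = 26.2

Steady-state error for a unit step on this type-0 loop is 1/(1 + K_p·G_p(0)).
G_p(0) = 0.3434. Require 1/(1 + K_p·0.3434) = 0.1, so 1 + 0.3434·K_p = 10.
K_p = (10 − 1)/0.3434 = 26.2.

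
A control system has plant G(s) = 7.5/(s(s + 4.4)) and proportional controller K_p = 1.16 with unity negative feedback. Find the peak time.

Closed-loop characteristic equation: s² + 4.4s + 8.7 = 0, so ω_n = 2.95 rad/s and ζ = 4.4/(2·2.95) = 0.7459.
Damped frequency ω_d = ω_n√(1−ζ²) = 1.965 rad/s, so peak time T_p = π/ω_d = 1.6 s.

T_p = 1.6 s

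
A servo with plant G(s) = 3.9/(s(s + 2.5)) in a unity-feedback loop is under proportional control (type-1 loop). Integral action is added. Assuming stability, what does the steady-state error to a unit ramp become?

0

The integrator raises the loop to type 2, so K_v → ∞ and e_ss to a ramp is zero.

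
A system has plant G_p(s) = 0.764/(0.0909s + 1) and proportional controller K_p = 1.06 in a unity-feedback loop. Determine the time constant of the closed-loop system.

τ = 0.0502 s

Closed loop: T(s) = K_p·G_p/(1+K_p·G_p) = 0.8098/(0.0909s + 1 + 0.8098), with pole at s = −(1 + 0.8098)/0.0909 = −19.91.
Closed-loop time constant τ = 1/19.91 = 0.0502 s.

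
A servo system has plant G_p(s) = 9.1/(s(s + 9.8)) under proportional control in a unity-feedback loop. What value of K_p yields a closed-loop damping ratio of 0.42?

Closed-loop characteristic equation: s² + 9.8s + K_p·9.1 = 0.
So ω_n = √(9.1K_p) and 2ζω_n = 9.8, giving ζ = 9.8/(2√(9.1K_p)).
Setting ζ = 0.42: √(9.1K_p) = 9.8/(2·0.42) = 11.67, so K_p = 136.1/9.1 = 15.

K_p = 15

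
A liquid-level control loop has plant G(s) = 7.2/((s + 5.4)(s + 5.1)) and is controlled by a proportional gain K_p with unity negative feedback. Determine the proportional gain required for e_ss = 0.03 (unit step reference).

K_p = 124

For a type-0 loop with proportional control, e_ss = 1/(1 + K_p·G(0)).
G(0) = 0.2614. Require 1/(1 + K_p·0.2614) = 0.03, so 1 + 0.2614·K_p = 33.33.
K_p = (33.33 − 1)/0.2614 = 124.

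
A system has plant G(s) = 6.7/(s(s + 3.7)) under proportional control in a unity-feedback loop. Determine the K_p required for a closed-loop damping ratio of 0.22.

K_p = 10.6

Closed-loop characteristic equation: s² + 3.7s + K_p·6.7 = 0.
So ω_n = √(6.7K_p) and 2ζω_n = 3.7, giving ζ = 3.7/(2√(6.7K_p)).
Setting ζ = 0.22: √(6.7K_p) = 3.7/(2·0.22) = 8.409, so K_p = 70.71/6.7 = 10.6.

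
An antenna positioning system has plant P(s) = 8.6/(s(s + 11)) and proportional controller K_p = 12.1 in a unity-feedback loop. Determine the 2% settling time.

T_s ≈ 0.727 s

Closed-loop characteristic equation: s² + 11s + 104.1 = 0, so ω_n = 10.2 rad/s and ζ = 11/(2·10.2) = 0.5392.
2% settling time T_s ≈ 4/(ζω_n) = 4/5.5 = 0.727 s.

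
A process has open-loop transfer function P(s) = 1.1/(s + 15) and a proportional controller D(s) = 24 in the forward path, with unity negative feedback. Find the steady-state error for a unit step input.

0.362

The loop is type 0. Static position error constant K_pos = D(0)·P(0) = 24·0.07333 = 1.76.
Steady-state error to a unit step: e_ss = 1/(1+K_pos) = 1/2.76 = 0.362.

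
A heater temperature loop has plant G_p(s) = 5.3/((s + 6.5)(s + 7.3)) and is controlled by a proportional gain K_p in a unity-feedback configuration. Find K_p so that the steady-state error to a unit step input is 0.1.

K_p = 80.6

Steady-state error for a unit step on this type-0 loop is 1/(1 + K_p·G_p(0)).
G_p(0) = 0.1117. Require 1/(1 + K_p·0.1117) = 0.1, so 1 + 0.1117·K_p = 10.
K_p = (10 − 1)/0.1117 = 80.6.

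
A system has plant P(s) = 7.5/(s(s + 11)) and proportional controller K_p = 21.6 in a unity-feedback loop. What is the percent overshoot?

The closed-loop denominator s² + 11s + 162 gives ω_n = √162 = 12.73 and ζ = 11/(2ω_n) = 0.4321.
%OS = 100·exp(−πζ/√(1−ζ²)) = 100·exp(−π·0.4321/√0.8133) = 22.2%.

22.2%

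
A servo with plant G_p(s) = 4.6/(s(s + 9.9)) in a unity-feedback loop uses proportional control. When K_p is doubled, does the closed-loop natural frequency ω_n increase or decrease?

ω_n = √(4.6·K_p), which grows with K_p.

increase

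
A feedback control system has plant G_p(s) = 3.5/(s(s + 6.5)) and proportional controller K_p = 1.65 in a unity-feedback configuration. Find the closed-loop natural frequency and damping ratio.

With unity feedback the closed-loop characteristic equation is s² + 6.5s + 1.65·3.5 = s² + 6.5s + 5.775 = 0.
So ω_n² = 5.775 ⇒ ω_n = 2.403 rad/s, and ζ = 6.5/(2ω_n) = 1.35.

ω_n = 2.4 rad/s, ζ = 1.35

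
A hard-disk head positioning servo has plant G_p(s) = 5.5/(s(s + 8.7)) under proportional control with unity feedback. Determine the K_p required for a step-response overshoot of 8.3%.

K_p = 8.92

From %OS = 100·exp(−πζ/√(1−ζ²)) = 8.3%, ζ = −ln(0.083)/√(π²+ln²(0.083)) = 0.621.
Characteristic equation s² + 8.7s + 5.5K_p = 0 gives ζ = 8.7/(2√(5.5K_p)).
Setting ζ = 0.621: √(5.5K_p) = 8.7/(2·0.621) = 7.005, so K_p = 49.07/5.5 = 8.92.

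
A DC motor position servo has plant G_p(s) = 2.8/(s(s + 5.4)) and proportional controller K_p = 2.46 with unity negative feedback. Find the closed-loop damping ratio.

1 + K_p·G_p(s) = 0 gives s² + 5.4s + 6.888 = 0.
So ω_n² = 6.888 ⇒ ω_n = 2.624 rad/s, and ζ = 5.4/(2ω_n) = 1.03.

ζ = 1.03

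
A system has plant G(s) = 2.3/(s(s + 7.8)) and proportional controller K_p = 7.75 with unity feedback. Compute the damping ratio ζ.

ζ = 0.924

1 + K_p·G(s) = 0 gives s² + 7.8s + 17.82 = 0.
Matching s² + 2ζω_n s + ω_n²: ω_n = √17.82 = 4.222 rad/s and 2ζω_n = 7.8, so ζ = 7.8/(2·4.222) = 0.924.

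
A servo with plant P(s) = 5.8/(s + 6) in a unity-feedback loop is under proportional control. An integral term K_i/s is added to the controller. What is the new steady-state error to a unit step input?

0

The integrator makes K_pos = lim_{s→0} C(s)G(s) infinite, so e_ss = 1/(1+K_pos) = 0.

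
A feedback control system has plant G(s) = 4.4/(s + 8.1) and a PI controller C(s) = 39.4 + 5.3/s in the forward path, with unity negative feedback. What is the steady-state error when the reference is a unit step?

0

The open loop C(s)G(s) has a pole at the origin (type 1), so the static position error constant is infinite and e_ss = 1/(1+∞) = 0.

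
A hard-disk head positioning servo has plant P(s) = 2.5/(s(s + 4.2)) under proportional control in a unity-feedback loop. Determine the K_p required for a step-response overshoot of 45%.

From %OS = 100·exp(−πζ/√(1−ζ²)) = 45%, ζ = −ln(0.45)/√(π²+ln²(0.45)) = 0.2463.
Characteristic equation s² + 4.2s + 2.5K_p = 0 gives ζ = 4.2/(2√(2.5K_p)).
Setting ζ = 0.2463: √(2.5K_p) = 4.2/(2·0.2463) = 8.525, so K_p = 72.67/2.5 = 29.1.

K_p = 29.1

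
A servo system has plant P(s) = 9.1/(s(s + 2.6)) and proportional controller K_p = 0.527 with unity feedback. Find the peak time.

The closed-loop denominator s² + 2.6s + 4.796 gives ω_n = √4.796 = 2.19 and ζ = 2.6/(2ω_n) = 0.5936.
Damped frequency ω_d = ω_n√(1−ζ²) = 1.762 rad/s, so peak time T_p = π/ω_d = 1.78 s.

T_p = 1.78 s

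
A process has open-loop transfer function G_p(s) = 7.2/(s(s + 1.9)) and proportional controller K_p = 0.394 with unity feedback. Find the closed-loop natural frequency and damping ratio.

ω_n = 1.68 rad/s, ζ = 0.564

1 + K_p·G_p(s) = 0 gives s² + 1.9s + 2.837 = 0.
Matching s² + 2ζω_n s + ω_n²: ω_n = √2.837 = 1.684 rad/s and 2ζω_n = 1.9, so ζ = 1.9/(2·1.684) = 0.564.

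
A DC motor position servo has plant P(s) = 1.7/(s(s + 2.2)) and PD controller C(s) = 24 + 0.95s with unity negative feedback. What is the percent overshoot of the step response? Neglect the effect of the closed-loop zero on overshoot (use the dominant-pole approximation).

Forward path: (24 + 0.95s)·1.7/(s(s+2.2)). The closed-loop characteristic equation is s² + (2.2 + 1.7·0.95)s + 1.7·24 = 0.
That is s² + 3.815s + 40.8 = 0, so ω_n = 6.387 rad/s and ζ = 3.815/(2·6.387) = 0.2986.
%OS = 100·exp(−πζ/√(1−ζ²)) = 37.4%.

37.4%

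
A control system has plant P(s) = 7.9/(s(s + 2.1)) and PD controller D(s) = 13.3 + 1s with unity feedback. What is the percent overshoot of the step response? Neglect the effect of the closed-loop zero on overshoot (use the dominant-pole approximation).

Forward path: (13.3 + 1s)·7.9/(s(s+2.1)). The closed-loop characteristic equation is s² + (2.1 + 7.9·1)s + 7.9·13.3 = 0.
That is s² + 10s + 105.1 = 0, so ω_n = 10.25 rad/s and ζ = 10/(2·10.25) = 0.4878.
%OS = 100·exp(−πζ/√(1−ζ²)) = 17.3%.

17.3%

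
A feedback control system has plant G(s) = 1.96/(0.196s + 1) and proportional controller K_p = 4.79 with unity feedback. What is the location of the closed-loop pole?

Closed loop: T(s) = K_p·G/(1+K_p·G) = 9.388/(0.196s + 1 + 9.388), with pole at s = −(1 + 9.388)/0.196 = −53.

s = -53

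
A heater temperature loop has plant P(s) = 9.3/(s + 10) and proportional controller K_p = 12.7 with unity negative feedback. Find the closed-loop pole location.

s = -128.1

Closed-loop transfer function: T(s) = K_p·P(s)/(1 + K_p·P(s)) = 118.1/(s + 10 + 118.1) = 118.1/(s + 128.1).
The closed-loop pole is at s = −128.1.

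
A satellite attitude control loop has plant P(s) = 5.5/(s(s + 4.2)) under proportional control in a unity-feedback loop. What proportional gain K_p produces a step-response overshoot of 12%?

From %OS = 100·exp(−πζ/√(1−ζ²)) = 12%, ζ = −ln(0.12)/√(π²+ln²(0.12)) = 0.5594.
Characteristic equation s² + 4.2s + 5.5K_p = 0 gives ζ = 4.2/(2√(5.5K_p)).
Setting ζ = 0.5594: √(5.5K_p) = 4.2/(2·0.5594) = 3.754, so K_p = 14.09/5.5 = 2.56.

K_p = 2.56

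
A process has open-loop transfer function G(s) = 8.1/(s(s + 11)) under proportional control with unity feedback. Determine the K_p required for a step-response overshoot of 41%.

From %OS = 100·exp(−πζ/√(1−ζ²)) = 41%, ζ = −ln(0.41)/√(π²+ln²(0.41)) = 0.273.
Characteristic equation s² + 11s + 8.1K_p = 0 gives ζ = 11/(2√(8.1K_p)).
Setting ζ = 0.273: √(8.1K_p) = 11/(2·0.273) = 20.14, so K_p = 405.8/8.1 = 50.1.

K_p = 50.1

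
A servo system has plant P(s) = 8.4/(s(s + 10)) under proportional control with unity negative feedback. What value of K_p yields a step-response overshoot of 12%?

From %OS = 100·exp(−πζ/√(1−ζ²)) = 12%, ζ = −ln(0.12)/√(π²+ln²(0.12)) = 0.5594.
Characteristic equation s² + 10s + 8.4K_p = 0 gives ζ = 10/(2√(8.4K_p)).
Setting ζ = 0.5594: √(8.4K_p) = 10/(2·0.5594) = 8.938, so K_p = 79.89/8.4 = 9.51.

K_p = 9.51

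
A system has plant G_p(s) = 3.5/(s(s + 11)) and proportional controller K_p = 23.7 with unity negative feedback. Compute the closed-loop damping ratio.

The closed-loop denominator is s(s+11) + 23.7·3.5 = s² + 11s + 82.95.
So ω_n² = 82.95 ⇒ ω_n = 9.108 rad/s, and ζ = 11/(2ω_n) = 0.604.

ζ = 0.604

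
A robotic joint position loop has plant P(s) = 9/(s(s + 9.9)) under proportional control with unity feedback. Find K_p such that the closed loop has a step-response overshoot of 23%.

K_p = 15.2

From %OS = 100·exp(−πζ/√(1−ζ²)) = 23%, ζ = −ln(0.23)/√(π²+ln²(0.23)) = 0.4237.
Characteristic equation s² + 9.9s + 9K_p = 0 gives ζ = 9.9/(2√(9K_p)).
Setting ζ = 0.4237: √(9K_p) = 9.9/(2·0.4237) = 11.68, so K_p = 136.5/9 = 15.2.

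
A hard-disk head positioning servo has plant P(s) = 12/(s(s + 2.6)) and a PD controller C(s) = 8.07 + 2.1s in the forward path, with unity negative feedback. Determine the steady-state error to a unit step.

0

The open loop C(s)P(s) has a pole at the origin (type 1), so the static position error constant is infinite and e_ss = 1/(1+∞) = 0.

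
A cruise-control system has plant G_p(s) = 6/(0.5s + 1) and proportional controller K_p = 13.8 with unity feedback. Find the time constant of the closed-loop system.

τ = 0.00597 s

Closed loop: T(s) = K_p·G_p/(1+K_p·G_p) = 82.8/(0.5s + 1 + 82.8), with pole at s = −(1 + 82.8)/0.5 = −167.6.
Closed-loop time constant τ = 1/167.6 = 0.00597 s.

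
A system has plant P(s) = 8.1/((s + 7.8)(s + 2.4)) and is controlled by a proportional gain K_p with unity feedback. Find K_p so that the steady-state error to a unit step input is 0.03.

K_p = 74.7

Steady-state error for a unit step on this type-0 loop is 1/(1 + K_p·P(0)).
P(0) = 0.4327. Require 1/(1 + K_p·0.4327) = 0.03, so 1 + 0.4327·K_p = 33.33.
K_p = (33.33 − 1)/0.4327 = 74.7.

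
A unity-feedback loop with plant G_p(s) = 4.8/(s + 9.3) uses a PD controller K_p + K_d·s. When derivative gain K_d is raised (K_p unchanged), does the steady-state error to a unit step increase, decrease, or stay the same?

unchanged

At s = 0 the derivative term contributes nothing: C(0) = K_p regardless of K_d, so K_pos = K_p·G_p(0) and e_ss are unchanged.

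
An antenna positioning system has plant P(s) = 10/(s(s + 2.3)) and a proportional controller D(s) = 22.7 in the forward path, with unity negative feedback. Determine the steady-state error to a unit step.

0

The open loop D(s)P(s) has a pole at the origin (type 1), so the static position error constant is infinite and e_ss = 1/(1+∞) = 0.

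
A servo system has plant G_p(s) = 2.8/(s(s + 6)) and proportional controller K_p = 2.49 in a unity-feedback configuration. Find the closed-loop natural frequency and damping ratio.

1 + K_p·G_p(s) = 0 gives s² + 6s + 6.972 = 0.
So ω_n² = 6.972 ⇒ ω_n = 2.64 rad/s, and ζ = 6/(2ω_n) = 1.14.

ω_n = 2.64 rad/s, ζ = 1.14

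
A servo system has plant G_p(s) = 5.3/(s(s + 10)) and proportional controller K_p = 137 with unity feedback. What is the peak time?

The closed-loop denominator s² + 10s + 726.1 gives ω_n = √726.1 = 26.95 and ζ = 10/(2ω_n) = 0.1856.
Damped frequency ω_d = ω_n√(1−ζ²) = 26.48 rad/s, so peak time T_p = π/ω_d = 0.119 s.

T_p = 0.119 s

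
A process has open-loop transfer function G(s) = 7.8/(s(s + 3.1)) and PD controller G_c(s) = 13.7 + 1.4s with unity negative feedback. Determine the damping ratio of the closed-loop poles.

ζ = 0.678

Forward path: (13.7 + 1.4s)·7.8/(s(s+3.1)). The closed-loop characteristic equation is s² + (3.1 + 7.8·1.4)s + 7.8·13.7 = 0.
That is s² + 14.02s + 106.9 = 0, so ω_n = 10.34 rad/s and ζ = 14.02/(2·10.34) = 0.6781.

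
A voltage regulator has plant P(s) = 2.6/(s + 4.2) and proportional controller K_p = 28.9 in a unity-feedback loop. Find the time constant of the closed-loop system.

τ = 0.0126 s

Closed-loop transfer function: T(s) = K_p·P(s)/(1 + K_p·P(s)) = 75.14/(s + 4.2 + 75.14) = 75.14/(s + 79.34).
Time constant τ = 1/79.34 = 0.0126 s.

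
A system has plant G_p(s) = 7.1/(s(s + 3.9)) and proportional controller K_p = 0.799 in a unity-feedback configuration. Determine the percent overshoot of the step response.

1.13%

The closed-loop denominator s² + 3.9s + 5.673 gives ω_n = √5.673 = 2.382 and ζ = 3.9/(2ω_n) = 0.8187.
%OS = 100·exp(−πζ/√(1−ζ²)) = 100·exp(−π·0.8187/√0.3297) = 1.13%.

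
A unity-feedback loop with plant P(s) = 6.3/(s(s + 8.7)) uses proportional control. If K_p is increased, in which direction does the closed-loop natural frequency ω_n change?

increase

ω_n = √(6.3·K_p), which grows with K_p.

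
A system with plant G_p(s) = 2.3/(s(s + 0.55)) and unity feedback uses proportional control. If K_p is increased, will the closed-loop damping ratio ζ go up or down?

decrease

ζ = 0.55/(2√(2.3K_p)); increasing K_p raises the denominator, so ζ falls.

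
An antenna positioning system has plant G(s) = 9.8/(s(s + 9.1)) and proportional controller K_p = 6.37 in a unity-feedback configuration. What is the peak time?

Closed-loop characteristic equation: s² + 9.1s + 62.43 = 0, so ω_n = 7.901 rad/s and ζ = 9.1/(2·7.901) = 0.5759.
Damped frequency ω_d = ω_n√(1−ζ²) = 6.459 rad/s, so peak time T_p = π/ω_d = 0.486 s.

T_p = 0.486 s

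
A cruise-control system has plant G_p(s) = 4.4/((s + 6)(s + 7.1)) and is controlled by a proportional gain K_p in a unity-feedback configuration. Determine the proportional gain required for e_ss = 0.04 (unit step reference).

K_p = 232

The loop is type 0, so e_ss(step) = 1/(1 + K_pos) with K_pos = K_p·G_p(0).
G_p(0) = 0.1033. Require 1/(1 + K_p·0.1033) = 0.04, so 1 + 0.1033·K_p = 25.
K_p = (25 − 1)/0.1033 = 232.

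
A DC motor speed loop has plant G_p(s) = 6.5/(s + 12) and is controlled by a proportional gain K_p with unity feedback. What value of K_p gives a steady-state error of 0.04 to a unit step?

For a type-0 loop with proportional control, e_ss = 1/(1 + K_p·G_p(0)).
G_p(0) = 0.5417. Require 1/(1 + K_p·0.5417) = 0.04, so 1 + 0.5417·K_p = 25.
K_p = (25 − 1)/0.5417 = 44.3.

K_p = 44.3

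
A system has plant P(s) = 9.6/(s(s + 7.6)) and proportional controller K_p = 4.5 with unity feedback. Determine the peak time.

From 1 + K_pP(s) = 0: s² + 7.6s + 43.2 = 0 ⇒ ω_n = 6.573, ζ = 0.5782.
Damped frequency ω_d = ω_n√(1−ζ²) = 5.363 rad/s, so peak time T_p = π/ω_d = 0.586 s.

T_p = 0.586 s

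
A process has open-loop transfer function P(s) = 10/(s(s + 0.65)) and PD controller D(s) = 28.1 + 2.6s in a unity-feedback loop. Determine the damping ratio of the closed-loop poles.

ζ = 0.795

Forward path: (28.1 + 2.6s)·10/(s(s+0.65)). The closed-loop characteristic equation is s² + (0.65 + 10·2.6)s + 10·28.1 = 0.
That is s² + 26.65s + 281 = 0, so ω_n = 16.76 rad/s and ζ = 26.65/(2·16.76) = 0.7949.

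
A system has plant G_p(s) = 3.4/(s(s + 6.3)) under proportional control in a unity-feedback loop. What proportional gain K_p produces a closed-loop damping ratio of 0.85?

K_p = 4.04

Closed-loop characteristic equation: s² + 6.3s + K_p·3.4 = 0.
So ω_n = √(3.4K_p) and 2ζω_n = 6.3, giving ζ = 6.3/(2√(3.4K_p)).
Setting ζ = 0.85: √(3.4K_p) = 6.3/(2·0.85) = 3.706, so K_p = 13.73/3.4 = 4.04.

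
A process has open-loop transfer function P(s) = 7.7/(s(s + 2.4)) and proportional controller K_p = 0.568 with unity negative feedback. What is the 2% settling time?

T_s ≈ 3.33 s

The closed-loop denominator s² + 2.4s + 4.374 gives ω_n = √4.374 = 2.091 and ζ = 2.4/(2ω_n) = 0.5738.
2% settling time T_s ≈ 4/(ζω_n) = 4/1.2 = 3.33 s.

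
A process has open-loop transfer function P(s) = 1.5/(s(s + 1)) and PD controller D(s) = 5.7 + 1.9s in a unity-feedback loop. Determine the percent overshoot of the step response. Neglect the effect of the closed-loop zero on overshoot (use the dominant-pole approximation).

Forward path: (5.7 + 1.9s)·1.5/(s(s+1)). The closed-loop characteristic equation is s² + (1 + 1.5·1.9)s + 1.5·5.7 = 0.
That is s² + 3.85s + 8.55 = 0, so ω_n = 2.924 rad/s and ζ = 3.85/(2·2.924) = 0.6583.
%OS = 100·exp(−πζ/√(1−ζ²)) = 6.41%.

6.41%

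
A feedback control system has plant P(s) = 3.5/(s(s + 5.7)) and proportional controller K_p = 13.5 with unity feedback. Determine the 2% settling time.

Closed-loop characteristic equation: s² + 5.7s + 47.25 = 0, so ω_n = 6.874 rad/s and ζ = 5.7/(2·6.874) = 0.4146.
2% settling time T_s ≈ 4/(ζω_n) = 4/2.85 = 1.4 s.

T_s ≈ 1.4 s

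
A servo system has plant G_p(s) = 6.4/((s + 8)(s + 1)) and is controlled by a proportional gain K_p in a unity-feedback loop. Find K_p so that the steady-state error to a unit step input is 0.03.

K_p = 40.4

Steady-state error for a unit step on this type-0 loop is 1/(1 + K_p·G_p(0)).
G_p(0) = 0.8. Require 1/(1 + K_p·0.8) = 0.03, so 1 + 0.8·K_p = 33.33.
K_p = (33.33 − 1)/0.8 = 40.4.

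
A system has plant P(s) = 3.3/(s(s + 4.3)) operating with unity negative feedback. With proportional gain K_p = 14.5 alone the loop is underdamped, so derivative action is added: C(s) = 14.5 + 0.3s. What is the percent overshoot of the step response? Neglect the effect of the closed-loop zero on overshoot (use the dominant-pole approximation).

Forward path: (14.5 + 0.3s)·3.3/(s(s+4.3)). The closed-loop characteristic equation is s² + (4.3 + 3.3·0.3)s + 3.3·14.5 = 0.
That is s² + 5.29s + 47.85 = 0, so ω_n = 6.917 rad/s and ζ = 5.29/(2·6.917) = 0.3824.
%OS = 100·exp(−πζ/√(1−ζ²)) = 27.3%.

27.3%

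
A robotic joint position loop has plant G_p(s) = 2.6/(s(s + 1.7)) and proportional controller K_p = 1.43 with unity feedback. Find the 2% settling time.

T_s ≈ 4.71 s

The closed-loop denominator s² + 1.7s + 3.718 gives ω_n = √3.718 = 1.928 and ζ = 1.7/(2ω_n) = 0.4408.
2% settling time T_s ≈ 4/(ζω_n) = 4/0.85 = 4.71 s.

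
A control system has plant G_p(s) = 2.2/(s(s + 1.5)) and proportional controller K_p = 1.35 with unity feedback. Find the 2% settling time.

The closed-loop denominator s² + 1.5s + 2.97 gives ω_n = √2.97 = 1.723 and ζ = 1.5/(2ω_n) = 0.4352.
2% settling time T_s ≈ 4/(ζω_n) = 4/0.75 = 5.33 s.

T_s ≈ 5.33 s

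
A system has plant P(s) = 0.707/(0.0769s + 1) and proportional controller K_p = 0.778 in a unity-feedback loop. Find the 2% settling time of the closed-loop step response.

T_s ≈ 0.198 s

Closed loop: T(s) = K_p·P/(1+K_p·P) = 0.55/(0.0769s + 1 + 0.55), with pole at s = −(1 + 0.55)/0.0769 = −20.16.
τ = 1/20.16 = 0.04961 s, so 2% settling time ≈ 4τ = 0.198 s.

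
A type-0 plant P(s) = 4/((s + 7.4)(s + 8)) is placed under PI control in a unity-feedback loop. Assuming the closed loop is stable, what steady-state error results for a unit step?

0

The PI controller's integrator makes the forward path type 1, so e_ss to a step is zero.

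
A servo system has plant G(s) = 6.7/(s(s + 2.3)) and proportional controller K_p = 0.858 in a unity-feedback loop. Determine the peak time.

T_p = 1.49 s

From 1 + K_pG(s) = 0: s² + 2.3s + 5.749 = 0 ⇒ ω_n = 2.398, ζ = 0.4796.
Damped frequency ω_d = ω_n√(1−ζ²) = 2.104 rad/s, so peak time T_p = π/ω_d = 1.49 s.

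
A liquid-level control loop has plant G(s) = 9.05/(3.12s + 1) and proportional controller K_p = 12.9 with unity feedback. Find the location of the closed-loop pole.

Closed loop: T(s) = K_p·G/(1+K_p·G) = 116.7/(3.12s + 1 + 116.7), with pole at s = −(1 + 116.7)/3.12 = −37.74.

s = -37.74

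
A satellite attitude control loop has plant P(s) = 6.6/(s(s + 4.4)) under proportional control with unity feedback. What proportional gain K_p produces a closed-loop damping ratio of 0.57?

Closed-loop characteristic equation: s² + 4.4s + K_p·6.6 = 0.
So ω_n = √(6.6K_p) and 2ζω_n = 4.4, giving ζ = 4.4/(2√(6.6K_p)).
Setting ζ = 0.57: √(6.6K_p) = 4.4/(2·0.57) = 3.86, so K_p = 14.9/6.6 = 2.26.

K_p = 2.26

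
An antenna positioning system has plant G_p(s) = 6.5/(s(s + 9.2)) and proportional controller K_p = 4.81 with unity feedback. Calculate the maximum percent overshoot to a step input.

1.06%

Closed-loop characteristic equation: s² + 9.2s + 31.26 = 0, so ω_n = 5.592 rad/s and ζ = 9.2/(2·5.592) = 0.8227.
%OS = 100·exp(−πζ/√(1−ζ²)) = 100·exp(−π·0.8227/√0.3232) = 1.06%.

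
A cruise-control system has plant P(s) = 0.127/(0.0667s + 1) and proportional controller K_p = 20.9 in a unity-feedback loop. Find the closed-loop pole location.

Closed loop: T(s) = K_p·P/(1+K_p·P) = 2.654/(0.0667s + 1 + 2.654), with pole at s = −(1 + 2.654)/0.0667 = −54.79.

s = -54.79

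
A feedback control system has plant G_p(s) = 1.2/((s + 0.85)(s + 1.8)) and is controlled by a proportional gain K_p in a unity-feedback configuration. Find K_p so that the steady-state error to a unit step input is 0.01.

K_p = 126

For a type-0 loop with proportional control, e_ss = 1/(1 + K_p·G_p(0)).
G_p(0) = 0.7843. Require 1/(1 + K_p·0.7843) = 0.01, so 1 + 0.7843·K_p = 100.
K_p = (100 − 1)/0.7843 = 126.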